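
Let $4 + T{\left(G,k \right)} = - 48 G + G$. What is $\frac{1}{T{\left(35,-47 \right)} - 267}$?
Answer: $- \frac{1}{1916} \approx -0.00052192$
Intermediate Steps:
$T{\left(G,k \right)} = -4 - 47 G$ ($T{\left(G,k \right)} = -4 + \left(- 48 G + G\right) = -4 - 47 G$)
$\frac{1}{T{\left(35,-47 \right)} - 267} = \frac{1}{\left(-4 - 1645\right) - 267} = \frac{1}{-1649 - 267} = \frac{1}{-1916} = - \frac{1}{1916}$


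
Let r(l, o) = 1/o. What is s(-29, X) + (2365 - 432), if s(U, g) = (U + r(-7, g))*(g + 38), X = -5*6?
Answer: 25511/15 ≈ 1700.7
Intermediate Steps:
X = -30
s(U, g) = (38 + g)*(U + 1/g) (s(U, g) = (U + 1/g)*(g + 38) = (U + 1/g)*(38 + g) = (38 + g)*(U + 1/g))
s(-29, X) + (2365 - 432) = (1 + 38*(-29) + 38/(-30) - 29*(-30)) + (2365 - 432) = (1 - 1102 + 38*(-1/30) + 870) + 1933 = (1 - 1102 - 19/15 + 870) + 1933 = -3484/15 + 1933 = 25511/15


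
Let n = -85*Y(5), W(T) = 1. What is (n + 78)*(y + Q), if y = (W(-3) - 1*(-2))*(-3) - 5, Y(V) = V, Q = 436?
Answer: -146434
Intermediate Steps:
y = -14 (y = (1 - 1*(-2))*(-3) - 5 = (1 + 2)*(-3) - 5 = 3*(-3) - 5 = -9 - 5 = -14)
n = -425 (n = -85*5 = -425)
(n + 78)*(y + Q) = (-425 + 78)*(-14 + 436) = -347*422 = -146434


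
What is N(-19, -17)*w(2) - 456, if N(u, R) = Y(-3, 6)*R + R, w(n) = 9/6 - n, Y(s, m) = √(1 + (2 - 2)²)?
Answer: -439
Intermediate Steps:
Y(s, m) = 1 (Y(s, m) = √(1 + 0²) = √(1 + 0) = √1 = 1)
w(n) = 3/2 - n (w(n) = 9*(⅙) - n = 3/2 - n)
N(u, R) = 2*R (N(u, R) = 1*R + R = R + R = 2*R)
N(-19, -17)*w(2) - 456 = (2*(-17))*(3/2 - 1*2) - 456 = -34*(3/2 - 2) - 456 = -34*(-½) - 456 = 17 - 456 = -439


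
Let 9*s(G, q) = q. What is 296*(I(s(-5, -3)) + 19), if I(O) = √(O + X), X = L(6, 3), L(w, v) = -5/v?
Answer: 5624 + 296*I*√2 ≈ 5624.0 + 418.61*I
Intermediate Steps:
s(G, q) = q/9
X = -5/3 ≈ -1.6667
I(O) = √(-5/3 + O) (I(O) = √(O - 5/3) = √(-5/3 + O))
296*(I(s(-5, -3)) + 19) = 296*(√(-15 + 9*((⅑)*(-3)))/3 + 19) = 296*(√(-15 + 9*(-⅓))/3 + 19) = 296*(√(-15 - 3)/3 + 19) = 296*(√(-18)/3 + 19) = 296*((3*I*√2)/3 + 19) = 296*(I*√2 + 19) = 296*(19 + I*√2) = 5624 + 296*I*√2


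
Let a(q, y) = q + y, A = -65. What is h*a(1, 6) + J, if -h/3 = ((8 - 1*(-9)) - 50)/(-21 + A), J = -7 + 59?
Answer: 3779/86 ≈ 43.942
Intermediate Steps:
J = 52
h = -99/86 (h = -3*((8 - 1*(-9)) - 50)/(-21 - 65) = -3*((8 + 9) - 50)/(-86) = -3*(17 - 50)*(-1)/86 = -(-99)*(-1)/86 = -3*33/86 = -99/86 ≈ -1.1512)
h*a(1, 6) + J = -99*(1 + 6)/86 + 52 = -99/86*7 + 52 = -693/86 + 52 = 3779/86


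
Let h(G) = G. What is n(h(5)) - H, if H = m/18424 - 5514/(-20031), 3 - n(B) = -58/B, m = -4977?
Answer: 1282440727/87869320 ≈ 14.595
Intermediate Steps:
n(B) = 3 + 58/B (n(B) = 3 - (-58)/B = 3 + 58/B)
H = 90269/17573864 (H = -4977/18424 - 5514/(-20031) = -4977*1/18424 - 5514*(-1/20031) = -711/2632 + 1838/6677 = 90269/17573864 ≈ 0.0051365)
n(h(5)) - H = (3 + 58/5) - 1*90269/17573864 = (3 + 58*(⅕)) - 90269/17573864 = (3 + 58/5) - 90269/17573864 = 73/5 - 90269/17573864 = 1282440727/87869320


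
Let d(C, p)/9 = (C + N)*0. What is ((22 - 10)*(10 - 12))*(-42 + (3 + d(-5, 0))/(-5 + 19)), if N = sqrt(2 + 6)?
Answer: 7020/7 ≈ 1002.9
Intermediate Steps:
N = 2*sqrt(2) (N = sqrt(8) = 2*sqrt(2) ≈ 2.8284)
d(C, p) = 0 (d(C, p) = 9*((C + 2*sqrt(2))*0) = 9*0 = 0)
((22 - 10)*(10 - 12))*(-42 + (3 + d(-5, 0))/(-5 + 19)) = ((22 - 10)*(10 - 12))*(-42 + (3 + 0)/(-5 + 19)) = (12*(-2))*(-42 + 3/14) = -24*(-42 + 3*(1/14)) = -24*(-42 + 3/14) = -24*(-585/14) = 7020/7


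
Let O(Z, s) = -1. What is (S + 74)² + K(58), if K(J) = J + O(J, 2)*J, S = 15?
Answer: 7921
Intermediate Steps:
K(J) = 0 (K(J) = J - J = 0)
(S + 74)² + K(58) = (15 + 74)² + 0 = 89² + 0 = 7921 + 0 = 7921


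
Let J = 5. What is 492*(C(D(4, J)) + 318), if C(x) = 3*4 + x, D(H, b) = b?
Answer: 164820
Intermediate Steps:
C(x) = 12 + x
492*(C(D(4, J)) + 318) = 492*((12 + 5) + 318) = 492*(17 + 318) = 492*335 = 164820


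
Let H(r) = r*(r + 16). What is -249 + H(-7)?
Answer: -312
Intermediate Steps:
H(r) = r*(16 + r)
-249 + H(-7) = -249 - 7*(16 - 7) = -249 - 7*9 = -249 - 63 = -312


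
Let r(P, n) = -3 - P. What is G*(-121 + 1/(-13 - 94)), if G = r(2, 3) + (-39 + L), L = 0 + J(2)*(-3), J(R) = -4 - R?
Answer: 336648/107 ≈ 3146.2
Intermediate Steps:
L = 18 (L = 0 + (-4 - 1*2)*(-3) = 0 + (-4 - 2)*(-3) = 0 - 6*(-3) = 0 + 18 = 18)
G = -26 (G = (-3 - 1*2) + (-39 + 18) = (-3 - 2) - 21 = -5 - 21 = -26)
G*(-121 + 1/(-13 - 94)) = -26*(-121 + 1/(-13 - 94)) = -26*(-121 + 1/(-107)) = -26*(-121 - 1/107) = -26*(-12948/107) = 336648/107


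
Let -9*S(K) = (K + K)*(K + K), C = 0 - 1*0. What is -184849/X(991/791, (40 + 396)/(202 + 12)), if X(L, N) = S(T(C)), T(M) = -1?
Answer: 1663641/4 ≈ 4.1591e+5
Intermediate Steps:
C = 0 (C = 0 + 0 = 0)
S(K) = -4*K²/9 (S(K) = -(K + K)*(K + K)/9 = -2*K*2*K/9 = -4*K²/9)
X(L, N) = -4/9 (X(L, N) = -4/9*(-1)² = -4/9*1 = -4/9)
-184849/X(991/791, (40 + 396)/(202 + 12)) = -184849/(-4/9) = -184849*(-9/4) = 1663641/4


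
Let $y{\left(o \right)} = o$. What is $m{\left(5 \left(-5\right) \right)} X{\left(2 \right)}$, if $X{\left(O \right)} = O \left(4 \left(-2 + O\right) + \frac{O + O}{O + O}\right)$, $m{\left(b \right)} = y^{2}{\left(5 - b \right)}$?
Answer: $1800$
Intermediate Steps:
$m{\left(b \right)} = \left(5 - b\right)^{2}$
$X{\left(O \right)} = O \left(-7 + 4 O\right)$ ($X{\left(O \right)} = O \left(\left(-8 + 4 O\right) + \frac{2 O}{2 O}\right) = O \left(\left(-8 + 4 O\right) + 2 O \frac{1}{2 O}\right) = O \left(\left(-8 + 4 O\right) + 1\right) = O \left(-7 + 4 O\right)$)
$m{\left(5 \left(-5\right) \right)} X{\left(2 \right)} = \left(-5 + 5 \left(-5\right)\right)^{2} \cdot 2 \left(-7 + 4 \cdot 2\right) = \left(-5 - 25\right)^{2} \cdot 2 \left(-7 + 8\right) = \left(-30\right)^{2} \cdot 2 \cdot 1 = 900 \cdot 2 = 1800$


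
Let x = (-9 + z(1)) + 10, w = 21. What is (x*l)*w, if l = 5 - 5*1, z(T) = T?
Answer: 0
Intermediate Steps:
x = 2 (x = (-9 + 1) + 10 = -8 + 10 = 2)
l = 0 (l = 5 - 5 = 0)
(x*l)*w = (2*0)*21 = 0*21 = 0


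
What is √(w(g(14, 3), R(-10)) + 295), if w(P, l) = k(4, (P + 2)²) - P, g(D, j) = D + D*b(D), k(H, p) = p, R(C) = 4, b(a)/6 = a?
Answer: √1419969 ≈ 1191.6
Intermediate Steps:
b(a) = 6*a
g(D, j) = D + 6*D² (g(D, j) = D + D*(6*D) = D + 6*D²)
w(P, l) = (2 + P)² - P (w(P, l) = (P + 2)² - P = (2 + P)² - P)
√(w(g(14, 3), R(-10)) + 295) = √(((2 + 14*(1 + 6*14))² - 14*(1 + 6*14)) + 295) = √(((2 + 14*(1 + 84))² - 14*(1 + 84)) + 295) = √(((2 + 14*85)² - 14*85) + 295) = √(((2 + 1190)² - 1*1190) + 295) = √((1192² - 1190) + 295) = √((1420864 - 1190) + 295) = √(1419674 + 295) = √1419969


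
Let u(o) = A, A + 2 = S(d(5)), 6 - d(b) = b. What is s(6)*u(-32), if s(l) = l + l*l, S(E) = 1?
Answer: -42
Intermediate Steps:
d(b) = 6 - b
s(l) = l + l²
A = -1 (A = -2 + 1 = -1)
u(o) = -1
s(6)*u(-32) = (6*(1 + 6))*(-1) = (6*7)*(-1) = 42*(-1) = -42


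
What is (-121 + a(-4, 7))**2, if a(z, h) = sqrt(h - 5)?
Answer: (121 - sqrt(2))**2 ≈ 14301.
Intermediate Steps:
a(z, h) = sqrt(-5 + h)
(-121 + a(-4, 7))**2 = (-121 + sqrt(-5 + 7))**2 = (-121 + sqrt(2))**2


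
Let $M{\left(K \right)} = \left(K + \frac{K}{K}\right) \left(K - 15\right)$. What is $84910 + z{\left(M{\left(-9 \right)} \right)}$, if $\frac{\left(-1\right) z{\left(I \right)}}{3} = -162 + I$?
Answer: $84820$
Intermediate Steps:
$M{\left(K \right)} = \left(1 + K\right) \left(-15 + K\right)$ ($M{\left(K \right)} = \left(K + 1\right) \left(-15 + K\right) = \left(1 + K\right) \left(-15 + K\right)$)
$z{\left(I \right)} = 486 - 3 I$ ($z{\left(I \right)} = - 3 \left(-162 + I\right) = 486 - 3 I$)
$84910 + z{\left(M{\left(-9 \right)} \right)} = 84910 + \left(486 - 3 \left(-15 + \left(-9\right)^{2} - -126\right)\right) = 84910 + \left(486 - 3 \left(-15 + 81 + 126\right)\right) = 84910 + \left(486 - 576\right) = 84910 - 90 = 84820$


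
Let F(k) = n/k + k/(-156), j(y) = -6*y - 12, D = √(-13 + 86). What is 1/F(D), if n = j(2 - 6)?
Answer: 156*√73/1799 ≈ 0.74089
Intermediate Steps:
D = √73 ≈ 8.5440
j(y) = -12 - 6*y
n = 12 (n = -12 - 6*(2 - 6) = -12 - 6*(-4) = -12 + 24 = 12)
F(k) = 12/k - k/156 (F(k) = 12/k + k/(-156) = 12/k + k*(-1/156) = 12/k - k/156)
1/F(D) = 1/(12/(√73) - √73/156) = 1/(12*(√73/73) - √73/156) = 1/(12*√73/73 - √73/156) = 1/(1799*√73/11388) = 156*√73/1799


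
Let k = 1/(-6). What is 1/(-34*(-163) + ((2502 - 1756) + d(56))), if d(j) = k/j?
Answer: 336/2112767 ≈ 0.00015903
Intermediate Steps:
k = -⅙ ≈ -0.16667
d(j) = -1/(6*j)
1/(-34*(-163) + ((2502 - 1756) + d(56))) = 1/(-34*(-163) + ((2502 - 1756) - ⅙/56)) = 1/(5542 + (746 - ⅙*1/56)) = 1/(5542 + (746 - 1/336)) = 1/(5542 + 250655/336) = 1/(2112767/336) = 336/2112767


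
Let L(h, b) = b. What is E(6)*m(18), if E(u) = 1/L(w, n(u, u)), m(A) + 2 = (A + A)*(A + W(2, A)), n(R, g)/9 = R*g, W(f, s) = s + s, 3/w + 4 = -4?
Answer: 971/162 ≈ 5.9938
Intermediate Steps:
w = -3/8 (w = 3/(-4 - 4) = 3/(-8) = 3*(-1/8) = -3/8 ≈ -0.37500)
W(f, s) = 2*s
n(R, g) = 9*R*g (n(R, g) = 9*(R*g) = 9*R*g)
m(A) = -2 + 6*A**2 (m(A) = -2 + (A + A)*(A + 2*A) = -2 + (2*A)*(3*A) = -2 + 6*A**2)
E(u) = 1/(9*u**2) (E(u) = 1/(9*u*u) = 1/(9*u**2))
E(6)*m(18) = ((1/9)/6**2)*(-2 + 6*18**2) = ((1/9)*(1/36))*(-2 + 6*324) = (-2 + 1944)/324 = (1/324)*1942 = 971/162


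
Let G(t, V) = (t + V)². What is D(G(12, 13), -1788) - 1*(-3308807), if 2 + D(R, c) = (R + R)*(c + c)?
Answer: -1161195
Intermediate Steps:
G(t, V) = (V + t)²
D(R, c) = -2 + 4*R*c (D(R, c) = -2 + (R + R)*(c + c) = -2 + (2*R)*(2*c) = -2 + 4*R*c)
D(G(12, 13), -1788) - 1*(-3308807) = (-2 + 4*(13 + 12)²*(-1788)) - 1*(-3308807) = (-2 + 4*25²*(-1788)) + 3308807 = (-2 + 4*625*(-1788)) + 3308807 = (-2 - 4470000) + 3308807 = -4470002 + 3308807 = -1161195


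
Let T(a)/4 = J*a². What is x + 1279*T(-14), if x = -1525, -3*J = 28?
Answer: -28081183/3 ≈ -9.3604e+6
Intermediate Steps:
J = -28/3 (J = -⅓*28 = -28/3 ≈ -9.3333)
T(a) = -112*a²/3 (T(a) = 4*(-28*a²/3) = -112*a²/3)
x + 1279*T(-14) = -1525 + 1279*(-112/3*(-14)²) = -1525 + 1279*(-112/3*196) = -1525 + 1279*(-21952/3) = -1525 - 28076608/3 = -28081183/3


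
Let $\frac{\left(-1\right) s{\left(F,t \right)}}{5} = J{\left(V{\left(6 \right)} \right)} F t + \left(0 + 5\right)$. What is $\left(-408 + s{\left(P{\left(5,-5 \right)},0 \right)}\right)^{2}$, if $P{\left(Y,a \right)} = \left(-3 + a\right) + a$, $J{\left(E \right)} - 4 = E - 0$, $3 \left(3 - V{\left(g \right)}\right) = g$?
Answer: $187489$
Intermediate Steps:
$V{\left(g \right)} = 3 - \frac{g}{3}$
$J{\left(E \right)} = 4 + E$ ($J{\left(E \right)} = 4 + \left(E - 0\right) = 4 + \left(E + 0\right) = 4 + E$)
$P{\left(Y,a \right)} = -3 + 2 a$
$s{\left(F,t \right)} = -25 - 25 F t$ ($s{\left(F,t \right)} = - 5 \left(\left(4 + \left(3 - 2\right)\right) F t + \left(0 + 5\right)\right) = - 5 \left(\left(4 + \left(3 - 2\right)\right) F t + 5\right) = - 5 \left(\left(4 + 1\right) F t + 5\right) = - 5 \left(5 F t + 5\right) = - 5 \left(5 + 5 F t\right) = -25 - 25 F t$)
$\left(-408 + s{\left(P{\left(5,-5 \right)},0 \right)}\right)^{2} = \left(-408 - \left(25 + 25 \left(-3 + 2 \left(-5\right)\right) 0\right)\right)^{2} = \left(-408 - \left(25 + 25 \left(-3 - 10\right) 0\right)\right)^{2} = \left(-408 - \left(25 - 0\right)\right)^{2} = \left(-408 + \left(-25 + 0\right)\right)^{2} = \left(-408 - 25\right)^{2} = \left(-433\right)^{2} = 187489$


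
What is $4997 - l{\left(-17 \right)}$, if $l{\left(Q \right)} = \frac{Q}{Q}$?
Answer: $4996$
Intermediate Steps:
$l{\left(Q \right)} = 1$
$4997 - l{\left(-17 \right)} = 4997 - 1 = 4996$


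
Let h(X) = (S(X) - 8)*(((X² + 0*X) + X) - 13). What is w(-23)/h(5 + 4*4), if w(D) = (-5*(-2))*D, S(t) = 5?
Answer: 230/1347 ≈ 0.17075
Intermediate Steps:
h(X) = 39 - 3*X - 3*X² (h(X) = (5 - 8)*(((X² + 0*X) + X) - 13) = -3*(((X² + 0) + X) - 13) = -3*((X² + X) - 13) = -3*((X + X²) - 13) = -3*(-13 + X + X²) = 39 - 3*X - 3*X²)
w(D) = 10*D
w(-23)/h(5 + 4*4) = (10*(-23))/(39 - 3*(5 + 4*4) - 3*(5 + 4*4)²) = -230/(39 - 3*(5 + 16) - 3*(5 + 16)²) = -230/(39 - 3*21 - 3*21²) = -230/(39 - 63 - 3*441) = -230/(39 - 63 - 1323) = -230/(-1347) = -230*(-1/1347) = 230/1347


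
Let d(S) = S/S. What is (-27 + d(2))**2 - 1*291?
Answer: 385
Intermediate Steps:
d(S) = 1
(-27 + d(2))**2 - 1*291 = (-27 + 1)**2 - 1*291 = (-26)**2 - 291 = 676 - 291 = 385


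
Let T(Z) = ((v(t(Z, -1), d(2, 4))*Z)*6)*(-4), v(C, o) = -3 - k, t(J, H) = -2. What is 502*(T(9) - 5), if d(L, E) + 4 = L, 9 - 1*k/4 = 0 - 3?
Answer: 5527522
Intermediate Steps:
k = 48 (k = 36 - 4*(0 - 3) = 36 - 4*(-3) = 36 + 12 = 48)
d(L, E) = -4 + L
v(C, o) = -51 (v(C, o) = -3 - 1*48 = -3 - 48 = -51)
T(Z) = 1224*Z (T(Z) = (-51*Z*6)*(-4) = -306*Z*(-4) = 1224*Z)
502*(T(9) - 5) = 502*(1224*9 - 5) = 502*(11016 - 5) = 502*11011 = 5527522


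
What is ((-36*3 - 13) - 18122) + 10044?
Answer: -8199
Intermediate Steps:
((-36*3 - 13) - 18122) + 10044 = ((-108 - 13) - 18122) + 10044 = (-121 - 18122) + 10044 = -18243 + 10044 = -8199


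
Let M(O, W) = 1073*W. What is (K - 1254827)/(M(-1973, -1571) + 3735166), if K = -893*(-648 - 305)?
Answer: -403798/2049483 ≈ -0.19702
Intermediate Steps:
K = 851029 (K = -893*(-953) = 851029)
(K - 1254827)/(M(-1973, -1571) + 3735166) = (851029 - 1254827)/(1073*(-1571) + 3735166) = -403798/(-1685683 + 3735166) = -403798/2049483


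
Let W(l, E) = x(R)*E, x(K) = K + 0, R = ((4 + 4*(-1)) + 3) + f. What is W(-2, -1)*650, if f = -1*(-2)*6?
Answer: -9750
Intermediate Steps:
f = 12 (f = 2*6 = 12)
R = 15 (R = ((4 + 4*(-1)) + 3) + 12 = ((4 - 4) + 3) + 12 = (0 + 3) + 12 = 3 + 12 = 15)
x(K) = K
W(l, E) = 15*E
W(-2, -1)*650 = (15*(-1))*650 = -15*650 = -9750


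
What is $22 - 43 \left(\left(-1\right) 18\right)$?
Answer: $796$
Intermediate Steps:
$22 - 43 \left(\left(-1\right) 18\right) = 22 - -774 = 22 + 774 = 796$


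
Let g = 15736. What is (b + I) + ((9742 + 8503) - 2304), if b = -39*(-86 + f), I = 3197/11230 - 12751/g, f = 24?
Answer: 1622111469891/88357640 ≈ 18358.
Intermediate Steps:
I = -46442869/88357640 (I = 3197/11230 - 12751/15736 = -46442869/88357640 ≈ -0.52562)
b = 2418 (b = -39*(-86 + 24) = -39*(-62) = 2418)
(b + I) + ((9742 + 8503) - 2304) = (2418 - 46442869/88357640) + ((9742 + 8503) - 2304) = 213602330651/88357640 + (18245 - 2304) = 213602330651/88357640 + 15941 = 1622111469891/88357640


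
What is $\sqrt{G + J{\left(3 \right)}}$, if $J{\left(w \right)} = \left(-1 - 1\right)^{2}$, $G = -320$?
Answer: $2 i \sqrt{79} \approx 17.776 i$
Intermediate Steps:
$J{\left(w \right)} = 4$ ($J{\left(w \right)} = \left(-2\right)^{2} = 4$)
$\sqrt{G + J{\left(3 \right)}} = \sqrt{-320 + 4} = \sqrt{-316} = 2 i \sqrt{79}$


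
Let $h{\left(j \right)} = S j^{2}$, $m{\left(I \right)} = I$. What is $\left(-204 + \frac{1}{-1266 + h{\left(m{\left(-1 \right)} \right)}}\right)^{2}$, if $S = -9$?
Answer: $\frac{67652530201}{1625625} \approx 41616.0$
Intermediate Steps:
$h{\left(j \right)} = - 9 j^{2}$
$\left(-204 + \frac{1}{-1266 + h{\left(m{\left(-1 \right)} \right)}}\right)^{2} = \left(-204 + \frac{1}{-1266 - 9 \left(-1\right)^{2}}\right)^{2} = \left(-204 + \frac{1}{-1266 - 9}\right)^{2} = \left(-204 + \frac{1}{-1275}\right)^{2} = \left(-204 - \frac{1}{1275}\right)^{2} = \left(- \frac{260101}{1275}\right)^{2} = \frac{67652530201}{1625625}$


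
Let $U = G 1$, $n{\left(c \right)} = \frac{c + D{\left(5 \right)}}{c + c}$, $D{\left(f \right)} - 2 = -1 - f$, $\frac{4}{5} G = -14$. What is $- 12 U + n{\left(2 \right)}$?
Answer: $\frac{419}{2} \approx 209.5$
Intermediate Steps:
$G = - \frac{35}{2}$ ($G = \frac{5}{4} \left(-14\right) = - \frac{35}{2} \approx -17.5$)
$D{\left(f \right)} = 1 - f$ ($D{\left(f \right)} = 2 - \left(1 + f\right) = 1 - f$)
$n{\left(c \right)} = \frac{-4 + c}{2 c}$ ($n{\left(c \right)} = \frac{c + \left(1 - 5\right)}{c + c} = \frac{c + \left(1 - 5\right)}{2 c} = \left(c - 4\right) \frac{1}{2 c} = \left(-4 + c\right) \frac{1}{2 c} = \frac{-4 + c}{2 c}$)
$U = - \frac{35}{2}$ ($U = \left(- \frac{35}{2}\right) 1 = - \frac{35}{2} \approx -17.5$)
$- 12 U + n{\left(2 \right)} = \left(-12\right) \left(- \frac{35}{2}\right) + \frac{-4 + 2}{2 \cdot 2} = 210 + \frac{1}{2} \cdot \frac{1}{2} \left(-2\right) = 210 - \frac{1}{2} = \frac{419}{2}$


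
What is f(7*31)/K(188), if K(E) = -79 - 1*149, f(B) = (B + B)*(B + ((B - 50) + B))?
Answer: -130417/114 ≈ -1144.0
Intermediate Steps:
f(B) = 2*B*(-50 + 3*B) (f(B) = (2*B)*(B + ((-50 + B) + B)) = (2*B)*(B + (-50 + 2*B)) = (2*B)*(-50 + 3*B) = 2*B*(-50 + 3*B))
K(E) = -228 (K(E) = -79 - 149 = -228)
f(7*31)/K(188) = (2*(7*31)*(-50 + 3*(7*31)))/(-228) = (2*217*(-50 + 3*217))*(-1/228) = (2*217*(-50 + 651))*(-1/228) = (2*217*601)*(-1/228) = 260834*(-1/228) = -130417/114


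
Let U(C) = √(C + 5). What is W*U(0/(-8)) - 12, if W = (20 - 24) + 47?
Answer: -12 + 43*√5 ≈ 84.151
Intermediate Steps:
U(C) = √(5 + C)
W = 43 (W = -4 + 47 = 43)
W*U(0/(-8)) - 12 = 43*√(5 + 0/(-8)) - 12 = 43*√(5 + 0*(-⅛)) - 12 = 43*√(5 + 0) - 12 = 43*√5 - 12 = -12 + 43*√5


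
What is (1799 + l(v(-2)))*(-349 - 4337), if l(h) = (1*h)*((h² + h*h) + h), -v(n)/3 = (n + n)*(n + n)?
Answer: 1017241566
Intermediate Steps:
v(n) = -12*n² (v(n) = -3*(n + n)*(n + n) = -3*2*n*2*n = -12*n²)
l(h) = h*(h + 2*h²) (l(h) = h*((h² + h²) + h) = h*(2*h² + h) = h*(h + 2*h²))
(1799 + l(v(-2)))*(-349 - 4337) = (1799 + (-12*(-2)²)²*(1 + 2*(-12*(-2)²)))*(-349 - 4337) = (1799 + (-12*4)²*(1 + 2*(-12*4)))*(-4686) = (1799 + (-48)²*(1 + 2*(-48)))*(-4686) = (1799 + 2304*(1 - 96))*(-4686) = (1799 + 2304*(-95))*(-4686) = (1799 - 218880)*(-4686) = -217081*(-4686) = 1017241566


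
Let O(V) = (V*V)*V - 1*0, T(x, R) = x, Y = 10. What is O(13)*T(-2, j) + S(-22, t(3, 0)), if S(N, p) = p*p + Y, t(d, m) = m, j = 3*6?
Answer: -4384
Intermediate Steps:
j = 18
O(V) = V**3 (O(V) = V**2*V + 0 = V**3 + 0 = V**3)
S(N, p) = 10 + p**2 (S(N, p) = p*p + 10 = p**2 + 10 = 10 + p**2)
O(13)*T(-2, j) + S(-22, t(3, 0)) = 13**3*(-2) + (10 + 0**2) = 2197*(-2) + (10 + 0) = -4394 + 10 = -4384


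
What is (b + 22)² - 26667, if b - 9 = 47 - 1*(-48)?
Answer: -10791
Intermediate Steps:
b = 104 (b = 9 + (47 - 1*(-48)) = 9 + (47 + 48) = 9 + 95 = 104)
(b + 22)² - 26667 = (104 + 22)² - 26667 = 126² - 26667 = 15876 - 26667 = -10791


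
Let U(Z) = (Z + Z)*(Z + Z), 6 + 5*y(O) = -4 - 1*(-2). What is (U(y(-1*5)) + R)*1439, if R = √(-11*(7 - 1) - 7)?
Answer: 368384/25 + 1439*I*√73 ≈ 14735.0 + 12295.0*I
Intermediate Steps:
y(O) = -8/5 (y(O) = -6/5 + (-4 - 1*(-2))/5 = -6/5 + (-4 + 2)/5 = -6/5 + (⅕)*(-2) = -6/5 - ⅖ = -8/5)
R = I*√73 (R = √(-11*6 - 7) = √(-66 - 7) = √(-73) = I*√73 ≈ 8.544*I)
U(Z) = 4*Z² (U(Z) = (2*Z)*(2*Z) = 4*Z²)
(U(y(-1*5)) + R)*1439 = (4*(-8/5)² + I*√73)*1439 = (4*(64/25) + I*√73)*1439 = (256/25 + I*√73)*1439 = 368384/25 + 1439*I*√73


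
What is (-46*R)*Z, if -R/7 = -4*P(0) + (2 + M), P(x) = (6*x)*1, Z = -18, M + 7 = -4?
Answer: 52164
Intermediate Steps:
M = -11 (M = -7 - 4 = -11)
P(x) = 6*x
R = 63 (R = -7*(-24*0 + (2 - 11)) = -7*(-4*0 - 9) = -7*(0 - 9) = -7*(-9) = 63)
(-46*R)*Z = -46*63*(-18) = -2898*(-18) = 52164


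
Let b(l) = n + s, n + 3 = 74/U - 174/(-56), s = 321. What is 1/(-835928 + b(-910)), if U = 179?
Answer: -5012/4188059675 ≈ -1.1967e-6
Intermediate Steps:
n = 2609/5012 (n = -3 + (74/179 - 174/(-56)) = -3 + (74*(1/179) - 174*(-1/56)) = -3 + (74/179 + 87/28) = -3 + 17645/5012 = 2609/5012 ≈ 0.52055)
b(l) = 1611461/5012 (b(l) = 2609/5012 + 321 = 1611461/5012)
1/(-835928 + b(-910)) = 1/(-835928 + 1611461/5012) = 1/(-4188059675/5012) = -5012/4188059675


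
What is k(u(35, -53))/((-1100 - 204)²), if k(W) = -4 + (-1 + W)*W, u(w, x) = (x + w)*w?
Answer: 198763/850208 ≈ 0.23378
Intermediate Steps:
u(w, x) = w*(w + x) (u(w, x) = (w + x)*w = w*(w + x))
k(W) = -4 + W*(-1 + W)
k(u(35, -53))/((-1100 - 204)²) = (-4 + (35*(35 - 53))² - 35*(35 - 53))/((-1100 - 204)²) = (-4 + (35*(-18))² - 35*(-18))/((-1304)²) = (-4 + (-630)² - 1*(-630))/1700416 = (-4 + 396900 + 630)*(1/1700416) = 397526*(1/1700416) = 198763/850208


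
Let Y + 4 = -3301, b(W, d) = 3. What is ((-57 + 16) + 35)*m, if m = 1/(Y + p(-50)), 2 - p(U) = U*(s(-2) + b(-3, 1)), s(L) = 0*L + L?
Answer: 6/3253 ≈ 0.0018445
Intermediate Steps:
s(L) = L (s(L) = 0 + L = L)
Y = -3305 (Y = -4 - 3301 = -3305)
p(U) = 2 - U (p(U) = 2 - U*(-2 + 3) = 2 - U)
m = -1/3253 (m = 1/(-3305 + (2 - 1*(-50))) = 1/(-3305 + (2 + 50)) = 1/(-3305 + 52) = 1/(-3253) = -1/3253 ≈ -0.00030741)
((-57 + 16) + 35)*m = ((-57 + 16) + 35)*(-1/3253) = (-41 + 35)*(-1/3253) = -6*(-1/3253) = 6/3253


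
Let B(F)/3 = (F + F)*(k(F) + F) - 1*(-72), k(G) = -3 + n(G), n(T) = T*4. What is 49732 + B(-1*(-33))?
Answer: 82024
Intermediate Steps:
n(T) = 4*T
k(G) = -3 + 4*G
B(F) = 216 + 6*F*(-3 + 5*F) (B(F) = 3*((F + F)*((-3 + 4*F) + F) - 1*(-72)) = 3*((2*F)*(-3 + 5*F) + 72) = 3*(2*F*(-3 + 5*F) + 72) = 3*(72 + 2*F*(-3 + 5*F)) = 216 + 6*F*(-3 + 5*F))
49732 + B(-1*(-33)) = 49732 + (216 - (-18)*(-33) + 30*(-1*(-33))²) = 49732 + (216 - 18*33 + 30*33²) = 49732 + (216 - 594 + 30*1089) = 49732 + (216 - 594 + 32670) = 49732 + 32292 = 82024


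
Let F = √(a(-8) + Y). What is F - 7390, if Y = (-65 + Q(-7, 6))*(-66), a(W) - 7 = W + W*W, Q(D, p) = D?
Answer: -7390 + 3*√535 ≈ -7320.6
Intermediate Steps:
a(W) = 7 + W + W² (a(W) = 7 + (W + W*W) = 7 + (W + W²) = 7 + W + W²)
Y = 4752 (Y = (-65 - 7)*(-66) = -72*(-66) = 4752)
F = 3*√535 (F = √((7 - 8 + (-8)²) + 4752) = √((7 - 8 + 64) + 4752) = √(63 + 4752) = √4815 = 3*√535 ≈ 69.390)
F - 7390 = 3*√535 - 7390 = -7390 + 3*√535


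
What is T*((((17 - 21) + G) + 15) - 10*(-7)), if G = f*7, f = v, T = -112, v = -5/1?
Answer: -5152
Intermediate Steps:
v = -5 (v = -5*1 = -5)
f = -5
G = -35 (G = -5*7 = -35)
T*((((17 - 21) + G) + 15) - 10*(-7)) = -112*((((17 - 21) - 35) + 15) - 10*(-7)) = -112*(((-4 - 35) + 15) + 70) = -112*((-39 + 15) + 70) = -112*(-24 + 70) = -112*46 = -5152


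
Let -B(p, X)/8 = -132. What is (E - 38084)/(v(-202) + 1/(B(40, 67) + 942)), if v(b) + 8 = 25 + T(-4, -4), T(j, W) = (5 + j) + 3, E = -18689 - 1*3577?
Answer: -120579300/41959 ≈ -2873.7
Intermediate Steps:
B(p, X) = 1056 (B(p, X) = -8*(-132) = 1056)
E = -22266 (E = -18689 - 3577 = -22266)
T(j, W) = 8 + j
v(b) = 21 (v(b) = -8 + (25 + (8 - 4)) = -8 + (25 + 4) = -8 + 29 = 21)
(E - 38084)/(v(-202) + 1/(B(40, 67) + 942)) = (-22266 - 38084)/(21 + 1/(1056 + 942)) = -60350/(21 + 1/1998) = -60350/41959/1998 = -60350*1998/41959 = -120579300/41959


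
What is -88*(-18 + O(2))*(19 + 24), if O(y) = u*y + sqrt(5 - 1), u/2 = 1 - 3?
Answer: 90816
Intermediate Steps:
u = -4 (u = 2*(1 - 3) = 2*(-2) = -4)
O(y) = 2 - 4*y (O(y) = -4*y + sqrt(5 - 1) = -4*y + sqrt(4) = -4*y + 2 = 2 - 4*y)
-88*(-18 + O(2))*(19 + 24) = -88*(-18 + (2 - 4*2))*(19 + 24) = -88*(-18 + (2 - 8))*43 = -88*(-18 - 6)*43 = -(-2112)*43 = -88*(-1032) = 90816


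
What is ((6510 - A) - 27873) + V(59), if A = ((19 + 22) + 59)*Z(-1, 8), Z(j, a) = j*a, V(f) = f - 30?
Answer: -20534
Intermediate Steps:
V(f) = -30 + f
Z(j, a) = a*j
A = -800 (A = ((19 + 22) + 59)*(8*(-1)) = (41 + 59)*(-8) = 100*(-8) = -800)
((6510 - A) - 27873) + V(59) = ((6510 - 1*(-800)) - 27873) + (-30 + 59) = ((6510 + 800) - 27873) + 29 = (7310 - 27873) + 29 = -20563 + 29 = -20534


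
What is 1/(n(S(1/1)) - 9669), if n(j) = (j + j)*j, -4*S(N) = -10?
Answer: -2/19313 ≈ -0.00010356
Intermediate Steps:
S(N) = 5/2 (S(N) = -1/4*(-10) = 5/2)
n(j) = 2*j**2 (n(j) = (2*j)*j = 2*j**2)
1/(n(S(1/1)) - 9669) = 1/(2*(5/2)**2 - 9669) = 1/(2*(25/4) - 9669) = 1/(25/2 - 9669) = 1/(-19313/2) = -2/19313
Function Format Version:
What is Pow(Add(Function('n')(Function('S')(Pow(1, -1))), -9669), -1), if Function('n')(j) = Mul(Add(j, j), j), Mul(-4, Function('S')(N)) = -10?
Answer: Rational(-2, 19313) ≈ -0.00010356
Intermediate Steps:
Function('S')(N) = Rational(5, 2) (Function('S')(N) = Mul(Rational(-1, 4), -10) = Rational(5, 2))
Function('n')(j) = Mul(2, Pow(j, 2)) (Function('n')(j) = Mul(Mul(2, j), j) = Mul(2, Pow(j, 2)))
Pow(Add(Function('n')(Function('S')(Pow(1, -1))), -9669), -1) = Pow(Add(Mul(2, Pow(Rational(5, 2), 2)), -9669), -1) = Pow(Add(Mul(2, Rational(25, 4)), -9669), -1) = Pow(Add(Rational(25, 2), -9669), -1) = Pow(Rational(-19313, 2), -1) = Rational(-2, 19313)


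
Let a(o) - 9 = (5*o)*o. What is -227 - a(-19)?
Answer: -2041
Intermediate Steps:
a(o) = 9 + 5*o² (a(o) = 9 + (5*o)*o = 9 + 5*o²)
-227 - a(-19) = -227 - (9 + 5*(-19)²) = -227 - (9 + 5*361) = -227 - (9 + 1805) = -227 - 1*1814 = -227 - 1814 = -2041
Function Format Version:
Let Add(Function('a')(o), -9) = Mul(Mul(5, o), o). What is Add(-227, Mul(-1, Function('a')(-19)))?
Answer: -2041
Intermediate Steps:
Function('a')(o) = Add(9, Mul(5, Pow(o, 2))) (Function('a')(o) = Add(9, Mul(Mul(5, o), o)) = Add(9, Mul(5, Pow(o, 2))))
Add(-227, Mul(-1, Function('a')(-19))) = Add(-227, Mul(-1, Add(9, Mul(5, Pow(-19, 2))))) = Add(-227, Mul(-1, Add(9, Mul(5, 361)))) = Add(-227, Mul(-1, Add(9, 1805))) = Add(-227, Mul(-1, 1814)) = Add(-227, -1814) = -2041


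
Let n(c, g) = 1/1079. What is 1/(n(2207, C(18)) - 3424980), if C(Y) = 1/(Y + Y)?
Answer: -1079/3695553419 ≈ -2.9197e-7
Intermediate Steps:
C(Y) = 1/(2*Y)
n(c, g) = 1/1079
1/(n(2207, C(18)) - 3424980) = 1/(1/1079 - 3424980) = 1/(-3695553419/1079) = -1079/3695553419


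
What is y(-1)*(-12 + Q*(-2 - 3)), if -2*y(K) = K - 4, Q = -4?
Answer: 20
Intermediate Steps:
y(K) = 2 - K/2 (y(K) = -(K - 4)/2 = -(-4 + K)/2 = 2 - K/2)
y(-1)*(-12 + Q*(-2 - 3)) = (2 - ½*(-1))*(-12 - 4*(-2 - 3)) = (2 + ½)*(-12 - 4*(-5)) = 5*(-12 + 20)/2 = (5/2)*8 = 20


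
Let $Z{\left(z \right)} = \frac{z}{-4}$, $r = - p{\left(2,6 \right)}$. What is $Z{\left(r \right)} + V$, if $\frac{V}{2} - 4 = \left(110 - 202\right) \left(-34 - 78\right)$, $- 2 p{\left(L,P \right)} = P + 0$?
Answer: $\frac{82461}{4} \approx 20615.0$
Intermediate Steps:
$p{\left(L,P \right)} = - \frac{P}{2}$ ($p{\left(L,P \right)} = - \frac{P + 0}{2} = - \frac{P}{2}$)
$r = 3$ ($r = - \frac{\left(-1\right) 6}{2} = \left(-1\right) \left(-3\right) = 3$)
$Z{\left(z \right)} = - \frac{z}{4}$ ($Z{\left(z \right)} = z \left(- \frac{1}{4}\right) = - \frac{z}{4}$)
$V = 20616$ ($V = 8 + 2 \left(110 - 202\right) \left(-34 - 78\right) = 8 + 2 \left(\left(-92\right) \left(-112\right)\right) = 8 + 2 \cdot 10304 = 8 + 20608 = 20616$)
$Z{\left(r \right)} + V = \left(- \frac{1}{4}\right) 3 + 20616 = - \frac{3}{4} + 20616 = \frac{82461}{4}$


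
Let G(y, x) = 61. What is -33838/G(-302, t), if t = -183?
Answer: -33838/61 ≈ -554.72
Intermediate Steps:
-33838/G(-302, t) = -33838/61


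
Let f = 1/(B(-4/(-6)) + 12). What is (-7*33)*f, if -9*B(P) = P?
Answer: -891/46 ≈ -19.370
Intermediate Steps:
B(P) = -P/9
f = 27/322 (f = 1/(-(-4)/(9*(-6)) + 12) = 1/(-(-4)*(-1)/(9*6) + 12) = 1/(-1/9*2/3 + 12) = 1/(-2/27 + 12) = 1/(322/27) = 27/322 ≈ 0.083851)
(-7*33)*f = -7*33*(27/322) = -231*27/322 = -891/46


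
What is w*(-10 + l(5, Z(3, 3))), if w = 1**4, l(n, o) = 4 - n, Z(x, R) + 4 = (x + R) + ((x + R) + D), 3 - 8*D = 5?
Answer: -11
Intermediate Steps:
D = -1/4 (D = 3/8 - 1/8*5 = 3/8 - 5/8 = -1/4 ≈ -0.25000)
Z(x, R) = -17/4 + 2*R + 2*x (Z(x, R) = -4 + ((x + R) + ((x + R) - 1/4)) = -4 + ((R + x) + ((R + x) - 1/4)) = -4 + ((R + x) + (-1/4 + R + x)) = -4 + (-1/4 + 2*R + 2*x) = -17/4 + 2*R + 2*x)
w = 1
w*(-10 + l(5, Z(3, 3))) = 1*(-10 + (4 - 1*5)) = 1*(-10 + (4 - 5)) = 1*(-10 - 1) = 1*(-11) = -11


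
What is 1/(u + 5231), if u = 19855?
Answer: 1/25086 ≈ 3.9863e-5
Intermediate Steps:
1/(u + 5231) = 1/(19855 + 5231) = 1/25086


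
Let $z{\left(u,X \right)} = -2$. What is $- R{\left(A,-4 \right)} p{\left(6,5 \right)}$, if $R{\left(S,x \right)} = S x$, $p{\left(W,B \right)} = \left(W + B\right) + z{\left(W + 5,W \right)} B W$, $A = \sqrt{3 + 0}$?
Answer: $- 196 \sqrt{3} \approx -339.48$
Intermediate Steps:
$A = \sqrt{3} \approx 1.732$
$p{\left(W,B \right)} = B + W - 2 B W$ ($p{\left(W,B \right)} = \left(W + B\right) + - 2 B W = \left(B + W\right) - 2 B W = B + W - 2 B W$)
$- R{\left(A,-4 \right)} p{\left(6,5 \right)} = - \sqrt{3} \left(-4\right) \left(5 + 6 - 10 \cdot 6\right) = - \left(-4\right) \sqrt{3} \left(5 + 6 - 60\right) = 4 \sqrt{3} \left(-49\right) = - 196 \sqrt{3}$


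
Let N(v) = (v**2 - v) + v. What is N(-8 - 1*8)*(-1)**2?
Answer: 256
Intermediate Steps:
N(v) = v**2
N(-8 - 1*8)*(-1)**2 = (-8 - 1*8)**2*(-1)**2 = (-8 - 8)**2*1 = (-16)**2*1 = 256*1 = 256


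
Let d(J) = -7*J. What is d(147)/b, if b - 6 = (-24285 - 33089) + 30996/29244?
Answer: 2507673/139803233 ≈ 0.017937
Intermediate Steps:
b = -139803233/2437 (b = 6 + ((-24285 - 33089) + 30996/29244) = 6 + (-57374 + 30996*(1/29244)) = 6 + (-57374 + 2583/2437) = 6 - 139817855/2437 = -139803233/2437 ≈ -57367.)
d(147)/b = (-7*147)/(-139803233/2437) = -1029*(-2437/139803233) = 2507673/139803233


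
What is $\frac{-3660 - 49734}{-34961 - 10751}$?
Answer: $\frac{26697}{22856} \approx 1.1681$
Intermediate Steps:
$\frac{-3660 - 49734}{-34961 - 10751} = - \frac{53394}{-45712} = \left(-53394\right) \left(- \frac{1}{45712}\right) = \frac{26697}{22856}$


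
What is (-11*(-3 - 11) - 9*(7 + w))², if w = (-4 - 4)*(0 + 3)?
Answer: 94249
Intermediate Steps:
w = -24 (w = -8*3 = -24)
(-11*(-3 - 11) - 9*(7 + w))² = (-11*(-3 - 11) - 9*(7 - 24))² = (-11*(-14) - 9*(-17))² = (154 + 153)² = 307² = 94249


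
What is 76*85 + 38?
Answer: 6498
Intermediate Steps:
76*85 + 38 = 6460 + 38 = 6498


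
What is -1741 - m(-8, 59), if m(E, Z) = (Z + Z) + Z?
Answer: -1918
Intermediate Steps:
m(E, Z) = 3*Z (m(E, Z) = 2*Z + Z = 3*Z)
-1741 - m(-8, 59) = -1741 - 3*59 = -1741 - 1*177 = -1741 - 177 = -1918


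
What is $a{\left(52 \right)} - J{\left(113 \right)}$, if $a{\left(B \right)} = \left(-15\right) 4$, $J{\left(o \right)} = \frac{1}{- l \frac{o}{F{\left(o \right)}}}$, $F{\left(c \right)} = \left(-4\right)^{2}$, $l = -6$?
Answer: $- \frac{20348}{339} \approx -60.024$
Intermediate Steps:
$F{\left(c \right)} = 16$
$J{\left(o \right)} = \frac{8}{3 o}$ ($J{\left(o \right)} = \frac{1}{\left(-1\right) \left(-6\right) \frac{o}{16}} = \frac{1}{6 o \frac{1}{16}} = \frac{1}{6 \frac{o}{16}} = \frac{1}{\frac{3}{8} o} = \frac{8}{3 o}$)
$a{\left(B \right)} = -60$
$a{\left(52 \right)} - J{\left(113 \right)} = -60 - \frac{8}{3 \cdot 113} = -60 - \frac{8}{3} \cdot \frac{1}{113} = -60 - \frac{8}{339} = - \frac{20348}{339}$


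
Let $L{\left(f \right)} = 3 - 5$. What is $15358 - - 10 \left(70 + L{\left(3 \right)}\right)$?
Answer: $16038$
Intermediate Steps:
$L{\left(f \right)} = -2$
$15358 - - 10 \left(70 + L{\left(3 \right)}\right) = 15358 - - 10 \left(70 - 2\right) = 15358 - \left(-10\right) 68 = 15358 - -680 = 15358 + 680 = 16038$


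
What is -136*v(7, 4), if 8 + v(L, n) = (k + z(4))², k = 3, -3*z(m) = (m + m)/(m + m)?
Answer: 1088/9 ≈ 120.89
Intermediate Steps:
z(m) = -⅓ (z(m) = -(m + m)/(3*(m + m)) = -2*m/(3*(2*m)) = -2*m*1/(2*m)/3 = -⅓*1 = -⅓)
v(L, n) = -8/9 (v(L, n) = -8 + (3 - ⅓)² = -8 + (8/3)² = -8 + 64/9 = -8/9)
-136*v(7, 4) = -136*(-8/9) = 1088/9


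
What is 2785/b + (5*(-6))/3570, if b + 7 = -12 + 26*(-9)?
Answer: -331668/30107 ≈ -11.016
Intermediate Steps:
b = -253 (b = -7 + (-12 + 26*(-9)) = -7 + (-12 - 234) = -7 - 246 = -253)
2785/b + (5*(-6))/3570 = 2785/(-253) + (5*(-6))/3570 = 2785*(-1/253) - 30*1/3570 = -2785/253 - 1/119 = -331668/30107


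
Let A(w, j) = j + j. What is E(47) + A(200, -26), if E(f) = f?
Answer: -5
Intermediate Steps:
A(w, j) = 2*j
E(47) + A(200, -26) = 47 + 2*(-26) = 47 - 52 = -5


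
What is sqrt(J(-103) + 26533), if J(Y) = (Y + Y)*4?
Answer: sqrt(25709) ≈ 160.34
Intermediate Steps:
J(Y) = 8*Y (J(Y) = (2*Y)*4 = 8*Y)
sqrt(J(-103) + 26533) = sqrt(8*(-103) + 26533) = sqrt(-824 + 26533) = sqrt(25709)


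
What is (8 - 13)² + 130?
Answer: 155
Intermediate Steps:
(8 - 13)² + 130 = (-5)² + 130 = 25 + 130 = 155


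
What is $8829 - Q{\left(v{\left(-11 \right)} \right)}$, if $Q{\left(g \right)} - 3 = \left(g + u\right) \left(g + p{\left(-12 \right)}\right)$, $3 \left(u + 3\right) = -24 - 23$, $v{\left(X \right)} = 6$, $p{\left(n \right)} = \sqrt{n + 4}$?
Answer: $8902 + \frac{76 i \sqrt{2}}{3} \approx 8902.0 + 35.827 i$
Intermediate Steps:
$p{\left(n \right)} = \sqrt{4 + n}$
$u = - \frac{56}{3}$ ($u = -3 + \frac{-24 - 23}{3} = -3 + \frac{1}{3} \left(-47\right) = -3 - \frac{47}{3} = - \frac{56}{3} \approx -18.667$)
$Q{\left(g \right)} = 3 + \left(- \frac{56}{3} + g\right) \left(g + 2 i \sqrt{2}\right)$ ($Q{\left(g \right)} = 3 + \left(g - \frac{56}{3}\right) \left(g + \sqrt{4 - 12}\right) = 3 + \left(- \frac{56}{3} + g\right) \left(g + \sqrt{-8}\right) = 3 + \left(- \frac{56}{3} + g\right) \left(g + 2 i \sqrt{2}\right)$)
$8829 - Q{\left(v{\left(-11 \right)} \right)} = 8829 - \left(3 + 6^{2} - 112 - \frac{112 i \sqrt{2}}{3} + 2 i 6 \sqrt{2}\right) = 8829 - \left(3 + 36 - 112 - \frac{112 i \sqrt{2}}{3} + 12 i \sqrt{2}\right) = 8829 - \left(-73 - \frac{76 i \sqrt{2}}{3}\right) = 8829 + \left(73 + \frac{76 i \sqrt{2}}{3}\right) = 8902 + \frac{76 i \sqrt{2}}{3}$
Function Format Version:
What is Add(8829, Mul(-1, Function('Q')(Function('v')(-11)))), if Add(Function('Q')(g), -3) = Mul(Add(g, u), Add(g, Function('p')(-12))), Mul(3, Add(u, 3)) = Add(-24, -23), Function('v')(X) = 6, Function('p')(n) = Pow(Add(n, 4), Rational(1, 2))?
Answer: Add(8902, Mul(Rational(76, 3), I, Pow(2, Rational(1, 2)))) ≈ Add(8902.0, Mul(35.827, I))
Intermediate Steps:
Function('p')(n) = Pow(Add(4, n), Rational(1, 2))
u = Rational(-56, 3) (u = Add(-3, Mul(Rational(1, 3), Add(-24, -23))) = Add(-3, Mul(Rational(1, 3), -47)) = Add(-3, Rational(-47, 3)) = Rational(-56, 3) ≈ -18.667)
Function('Q')(g) = Add(3, Mul(Add(Rational(-56, 3), g), Add(g, Mul(2, I, Pow(2, Rational(1, 2)))))) (Function('Q')(g) = Add(3, Mul(Add(g, Rational(-56, 3)), Add(g, Pow(Add(4, -12), Rational(1, 2))))) = Add(3, Mul(Add(Rational(-56, 3), g), Add(g, Pow(-8, Rational(1, 2))))) = Add(3, Mul(Add(Rational(-56, 3), g), Add(g, Mul(2, I, Pow(2, Rational(1, 2)))))))
Add(8829, Mul(-1, Function('Q')(Function('v')(-11)))) = Add(8829, Mul(-1, Add(3, Pow(6, 2), Mul(Rational(-56, 3), 6), Mul(Rational(-112, 3), I, Pow(2, Rational(1, 2))), Mul(2, I, 6, Pow(2, Rational(1, 2)))))) = Add(8829, Mul(-1, Add(3, 36, -112, Mul(Rational(-112, 3), I, Pow(2, Rational(1, 2))), Mul(12, I, Pow(2, Rational(1, 2)))))) = Add(8829, Mul(-1, Add(-73, Mul(Rational(-76, 3), I, Pow(2, Rational(1, 2)))))) = Add(8829, Add(73, Mul(Rational(76, 3), I, Pow(2, Rational(1, 2))))) = Add(8902, Mul(Rational(76, 3), I, Pow(2, Rational(1, 2))))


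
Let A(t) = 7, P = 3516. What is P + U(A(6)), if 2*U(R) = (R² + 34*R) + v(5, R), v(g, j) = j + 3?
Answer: 7329/2 ≈ 3664.5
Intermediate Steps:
v(g, j) = 3 + j
U(R) = 3/2 + R²/2 + 35*R/2 (U(R) = ((R² + 34*R) + (3 + R))/2 = (3 + R² + 35*R)/2 = 3/2 + R²/2 + 35*R/2)
P + U(A(6)) = 3516 + (3/2 + (½)*7² + (35/2)*7) = 3516 + (3/2 + (½)*49 + 245/2) = 3516 + (3/2 + 49/2 + 245/2) = 3516 + 297/2 = 7329/2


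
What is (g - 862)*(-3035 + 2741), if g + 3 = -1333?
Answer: 646212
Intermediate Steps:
g = -1336 (g = -3 - 1333 = -1336)
(g - 862)*(-3035 + 2741) = (-1336 - 862)*(-3035 + 2741) = -2198*(-294) = 646212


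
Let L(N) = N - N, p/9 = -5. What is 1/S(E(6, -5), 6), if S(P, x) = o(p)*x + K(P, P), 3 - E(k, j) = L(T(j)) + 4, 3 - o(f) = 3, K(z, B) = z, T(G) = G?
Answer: -1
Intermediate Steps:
p = -45 (p = 9*(-5) = -45)
L(N) = 0
o(f) = 0 (o(f) = 3 - 1*3 = 3 - 3 = 0)
E(k, j) = -1 (E(k, j) = 3 - (0 + 4) = 3 - 1*4 = 3 - 4 = -1)
S(P, x) = P (S(P, x) = 0*x + P = 0 + P = P)
1/S(E(6, -5), 6) = 1/(-1) = -1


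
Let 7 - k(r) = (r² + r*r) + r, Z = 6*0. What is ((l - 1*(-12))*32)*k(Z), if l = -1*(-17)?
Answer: 6496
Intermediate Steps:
Z = 0
k(r) = 7 - r - 2*r² (k(r) = 7 - ((r² + r*r) + r) = 7 - ((r² + r²) + r) = 7 - (2*r² + r) = 7 - (r + 2*r²) = 7 + (-r - 2*r²) = 7 - r - 2*r²)
l = 17
((l - 1*(-12))*32)*k(Z) = ((17 - 1*(-12))*32)*(7 - 1*0 - 2*0²) = ((17 + 12)*32)*(7 + 0 - 2*0) = (29*32)*(7 + 0 + 0) = 928*7 = 6496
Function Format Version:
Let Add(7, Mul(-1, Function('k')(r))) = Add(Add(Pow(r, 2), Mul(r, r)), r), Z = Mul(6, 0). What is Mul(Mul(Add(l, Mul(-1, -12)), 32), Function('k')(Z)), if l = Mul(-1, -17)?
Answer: 6496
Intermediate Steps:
Z = 0
Function('k')(r) = Add(7, Mul(-1, r), Mul(-2, Pow(r, 2))) (Function('k')(r) = Add(7, Mul(-1, Add(Add(Pow(r, 2), Mul(r, r)), r))) = Add(7, Mul(-1, Add(Add(Pow(r, 2), Pow(r, 2)), r))) = Add(7, Mul(-1, Add(Mul(2, Pow(r, 2)), r))) = Add(7, Mul(-1, Add(r, Mul(2, Pow(r, 2))))) = Add(7, Add(Mul(-1, r), Mul(-2, Pow(r, 2)))) = Add(7, Mul(-1, r), Mul(-2, Pow(r, 2))))
l = 17
Mul(Mul(Add(l, Mul(-1, -12)), 32), Function('k')(Z)) = Mul(Mul(Add(17, Mul(-1, -12)), 32), Add(7, Mul(-1, 0), Mul(-2, Pow(0, 2)))) = Mul(Mul(Add(17, 12), 32), Add(7, 0, Mul(-2, 0))) = Mul(Mul(29, 32), Add(7, 0, 0)) = Mul(928, 7) = 6496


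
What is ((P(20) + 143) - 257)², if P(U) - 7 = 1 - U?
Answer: 15876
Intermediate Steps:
P(U) = 8 - U (P(U) = 7 + (1 - U) = 8 - U)
((P(20) + 143) - 257)² = (((8 - 1*20) + 143) - 257)² = (((8 - 20) + 143) - 257)² = ((-12 + 143) - 257)² = (131 - 257)² = (-126)² = 15876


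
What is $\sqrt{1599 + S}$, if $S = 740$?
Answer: $\sqrt{2339} \approx 48.363$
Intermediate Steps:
$\sqrt{1599 + S} = \sqrt{1599 + 740} = \sqrt{2339}$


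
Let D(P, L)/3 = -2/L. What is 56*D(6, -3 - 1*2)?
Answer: 336/5 ≈ 67.200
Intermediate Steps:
D(P, L) = -6/L (D(P, L) = 3*(-2/L) = -6/L)
56*D(6, -3 - 1*2) = 56*(-6/(-3 - 1*2)) = 56*(-6/(-3 - 2)) = 56*(-6/(-5)) = 56*(-6*(-⅕)) = 56*(6/5) = 336/5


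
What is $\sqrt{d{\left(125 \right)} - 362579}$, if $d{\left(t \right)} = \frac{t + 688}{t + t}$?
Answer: $\frac{i \sqrt{906439370}}{50} \approx 602.14 i$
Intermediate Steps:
$d{\left(t \right)} = \frac{688 + t}{2 t}$
$\sqrt{d{\left(125 \right)} - 362579} = \sqrt{\frac{688 + 125}{2 \cdot 125} - 362579} = \sqrt{\frac{1}{2} \cdot \frac{1}{125} \cdot 813 - 362579} = \sqrt{\frac{813}{250} - 362579} = \sqrt{- \frac{90643937}{250}} = \frac{i \sqrt{906439370}}{50}$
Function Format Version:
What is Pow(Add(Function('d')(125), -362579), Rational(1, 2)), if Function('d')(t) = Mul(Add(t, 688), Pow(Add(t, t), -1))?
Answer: Mul(Rational(1, 50), I, Pow(906439370, Rational(1, 2))) ≈ Mul(602.14, I)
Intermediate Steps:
Function('d')(t) = Mul(Rational(1, 2), Pow(t, -1), Add(688, t)) (Function('d')(t) = Mul(Add(688, t), Pow(Mul(2, t), -1)) = Mul(Add(688, t), Mul(Rational(1, 2), Pow(t, -1))) = Mul(Rational(1, 2), Pow(t, -1), Add(688, t)))
Pow(Add(Function('d')(125), -362579), Rational(1, 2)) = Pow(Add(Mul(Rational(1, 2), Pow(125, -1), Add(688, 125)), -362579), Rational(1, 2)) = Pow(Add(Mul(Rational(1, 2), Rational(1, 125), 813), -362579), Rational(1, 2)) = Pow(Add(Rational(813, 250), -362579), Rational(1, 2)) = Pow(Rational(-90643937, 250), Rational(1, 2)) = Mul(Rational(1, 50), I, Pow(906439370, Rational(1, 2)))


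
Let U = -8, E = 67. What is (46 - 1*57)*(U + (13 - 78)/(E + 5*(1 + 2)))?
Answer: 7931/82 ≈ 96.719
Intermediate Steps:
(46 - 1*57)*(U + (13 - 78)/(E + 5*(1 + 2))) = (46 - 1*57)*(-8 + (13 - 78)/(67 + 5*(1 + 2))) = (46 - 57)*(-8 - 65/(67 + 5*3)) = -11*(-8 - 65/(67 + 15)) = -11*(-8 - 65/82) = -11*(-721/82) = 7931/82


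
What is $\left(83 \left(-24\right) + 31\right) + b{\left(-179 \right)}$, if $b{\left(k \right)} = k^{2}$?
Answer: $30080$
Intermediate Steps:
$\left(83 \left(-24\right) + 31\right) + b{\left(-179 \right)} = \left(83 \left(-24\right) + 31\right) + \left(-179\right)^{2} = \left(-1992 + 31\right) + 32041 = -1961 + 32041 = 30080$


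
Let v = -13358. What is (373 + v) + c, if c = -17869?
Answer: -30854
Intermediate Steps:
(373 + v) + c = (373 - 13358) - 17869 = -12985 - 17869 = -30854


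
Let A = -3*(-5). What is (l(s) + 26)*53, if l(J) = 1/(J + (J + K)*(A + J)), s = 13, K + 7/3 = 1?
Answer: 1404341/1019 ≈ 1378.2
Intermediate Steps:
K = -4/3 (K = -7/3 + 1 = -4/3 ≈ -1.3333)
A = 15
l(J) = 1/(J + (15 + J)*(-4/3 + J)) (l(J) = 1/(J + (J - 4/3)*(15 + J)) = 1/(J + (-4/3 + J)*(15 + J)) = 1/(J + (15 + J)*(-4/3 + J)))
(l(s) + 26)*53 = (3/(-60 + 3*13² + 44*13) + 26)*53 = (3/(-60 + 3*169 + 572) + 26)*53 = (3/(-60 + 507 + 572) + 26)*53 = (3/1019 + 26)*53 = (26497/1019)*53 = 1404341/1019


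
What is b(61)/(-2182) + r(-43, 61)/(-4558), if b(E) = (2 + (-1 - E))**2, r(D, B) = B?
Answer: -8270951/4972778 ≈ -1.6632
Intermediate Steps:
b(E) = (1 - E)**2
b(61)/(-2182) + r(-43, 61)/(-4558) = (-1 + 61)**2/(-2182) + 61/(-4558) = 60**2*(-1/2182) + 61*(-1/4558) = 3600*(-1/2182) - 61/4558 = -1800/1091 - 61/4558 = -8270951/4972778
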